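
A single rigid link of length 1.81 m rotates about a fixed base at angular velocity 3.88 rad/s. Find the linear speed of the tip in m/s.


v = L*omega = 1.81 * 3.88 = 7.0228

7.0228 m/s


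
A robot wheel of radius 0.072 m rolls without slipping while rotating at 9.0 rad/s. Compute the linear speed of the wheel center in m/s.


v = omega * r = 9.0 * 0.072 = 0.6480

0.6480 m/s


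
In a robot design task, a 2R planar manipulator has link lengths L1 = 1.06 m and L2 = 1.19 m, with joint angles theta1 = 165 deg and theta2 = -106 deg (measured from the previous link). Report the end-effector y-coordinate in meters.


y = L1*sin(th1) + L2*sin(th1+th2) = 1.06*sin(165 deg) + 1.19*sin(59 deg) = 1.2944

1.2944 m


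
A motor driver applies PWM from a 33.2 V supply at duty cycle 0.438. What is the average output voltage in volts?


V_avg = V_supply * D = 33.2*0.438 = 14.5416

14.5416 V


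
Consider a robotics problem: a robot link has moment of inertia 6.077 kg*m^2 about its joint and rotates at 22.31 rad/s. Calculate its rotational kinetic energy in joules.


KE = (1/2)*I*omega^2 = 0.5*6.077*22.31^2 = 1512.3711

1512.3711 J


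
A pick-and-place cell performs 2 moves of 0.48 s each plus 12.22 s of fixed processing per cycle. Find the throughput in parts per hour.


T_cycle = 2*0.48 + 12.22 = 13.1800 s
rate = 3600/T = 273.1411

273.1411 parts/hour


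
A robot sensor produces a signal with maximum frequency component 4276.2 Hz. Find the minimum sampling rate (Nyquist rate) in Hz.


f_s,min = 2*f_max = 2*4276.2 = 8552.4000

8552.4000 Hz


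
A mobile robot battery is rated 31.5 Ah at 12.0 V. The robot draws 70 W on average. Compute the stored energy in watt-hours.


E = capacity * V = 31.5*12.0 = 378.0000

378.0000 Wh


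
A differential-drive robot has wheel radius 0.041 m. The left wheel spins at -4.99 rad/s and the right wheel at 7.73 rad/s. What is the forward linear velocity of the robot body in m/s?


v = r*(wR + wL)/2 = 0.041*(7.73 + -4.99)/2 = 0.0562

0.0562 m/s


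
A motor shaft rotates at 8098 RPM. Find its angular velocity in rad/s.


omega = 8098 * 2*pi/60 = 848.0206

848.0206 rad/s


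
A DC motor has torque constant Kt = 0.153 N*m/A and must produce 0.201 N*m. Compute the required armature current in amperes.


I = tau / Kt = 0.201/0.153 = 1.3137

1.3137 A


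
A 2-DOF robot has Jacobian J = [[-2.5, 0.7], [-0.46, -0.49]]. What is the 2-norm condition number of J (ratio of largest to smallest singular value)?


JJ^T eigenvalues: trace(JJ^T) = 7.1917, det(JJ^T) = det(J)^2 = 2.39320900
s_max^2 = (7.1917 + sqrt(42.14771289))/2 = 6.84191350
s_min^2 = (7.1917 - sqrt(42.14771289))/2 = 0.34978650
kappa = s_max/s_min = sqrt(6.84191350/0.34978650) = 4.4227

4.4227


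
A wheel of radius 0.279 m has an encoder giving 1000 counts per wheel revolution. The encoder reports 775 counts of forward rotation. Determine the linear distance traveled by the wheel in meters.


revs = 775/1000 = 0.775000
d = revs * 2*pi*r = 0.775000 * 2*pi*0.279 = 1.3586

1.3586 m


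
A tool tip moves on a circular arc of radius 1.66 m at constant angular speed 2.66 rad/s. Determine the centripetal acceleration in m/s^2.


a_c = omega^2 * r = 2.66^2 * 1.66 = 11.7455

11.7455 m/s^2


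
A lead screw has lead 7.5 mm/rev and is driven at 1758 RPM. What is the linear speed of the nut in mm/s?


v = lead * (RPM/60) = 7.5*1758/60 = 219.7500

219.7500 mm/s


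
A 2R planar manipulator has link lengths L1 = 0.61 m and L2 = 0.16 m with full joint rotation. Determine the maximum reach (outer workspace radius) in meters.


r_max = L1 + L2 = 0.61 + 0.16 = 0.7700

0.7700 m


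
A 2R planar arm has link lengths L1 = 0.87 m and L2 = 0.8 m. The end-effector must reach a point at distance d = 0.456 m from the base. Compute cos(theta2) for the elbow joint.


cos(th2) = (d^2 - L1^2 - L2^2)/(2*L1*L2) = (0.456^2 - 0.87^2 - 0.8^2)/(2*0.87*0.8) = -0.8541

-0.8541


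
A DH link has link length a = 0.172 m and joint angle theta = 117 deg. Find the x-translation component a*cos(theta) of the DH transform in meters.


a*cos(theta) = 0.172*cos(117 deg) = -0.0781

-0.0781 m


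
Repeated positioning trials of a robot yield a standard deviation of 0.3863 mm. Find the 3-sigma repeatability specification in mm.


repeatability = 3*sigma = 3*0.3863 = 1.1589

1.1589 mm


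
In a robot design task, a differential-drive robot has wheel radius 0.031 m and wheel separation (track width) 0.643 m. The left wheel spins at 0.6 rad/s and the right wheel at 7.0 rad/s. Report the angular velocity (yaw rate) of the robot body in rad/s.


omega = r*(wR - wL)/L = 0.031*(7.0 - (0.6))/0.643 = 0.3086

0.3086 rad/s


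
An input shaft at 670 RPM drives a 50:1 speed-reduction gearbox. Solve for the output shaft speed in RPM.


omega_out = omega_in / N = 670 / 50 = 13.4000

13.4000 RPM


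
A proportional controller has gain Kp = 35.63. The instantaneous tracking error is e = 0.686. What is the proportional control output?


u_P = Kp * e = 35.63 * 0.686 = 24.4422

24.4422


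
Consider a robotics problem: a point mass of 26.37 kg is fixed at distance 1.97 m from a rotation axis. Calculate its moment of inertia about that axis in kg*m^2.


I = m*r^2 = 26.37*1.97^2 = 102.3393

102.3393 kg*m^2


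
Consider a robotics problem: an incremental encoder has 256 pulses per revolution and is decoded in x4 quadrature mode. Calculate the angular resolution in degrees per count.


resolution = 360 / (PPR * 4) = 360 / 1024 = 0.3516

0.3516 degrees


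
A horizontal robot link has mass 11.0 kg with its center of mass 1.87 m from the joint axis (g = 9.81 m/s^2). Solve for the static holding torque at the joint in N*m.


tau = m*g*L = 11.0 * 9.81 * 1.87 = 201.7917

201.7917 N*m


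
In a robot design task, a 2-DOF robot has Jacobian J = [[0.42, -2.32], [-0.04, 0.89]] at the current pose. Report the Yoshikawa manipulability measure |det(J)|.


det(J) = 0.42*0.89 - (-2.32)*(-0.04) = 0.2810
|det(J)| = 0.2810

0.2810


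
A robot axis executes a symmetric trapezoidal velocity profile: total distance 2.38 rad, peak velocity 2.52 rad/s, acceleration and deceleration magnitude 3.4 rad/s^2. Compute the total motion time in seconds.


t_acc = v/a = 2.52/3.4 = 0.741176 s
d_acc = v^2/(2a) = 0.933882 rad (each ramp)
d_cruise = 2.38 - 2*0.933882 = 0.512236 rad
t_cruise = 0.512236/2.52 = 0.203268 s
t_total = 2*0.741176 + 0.203268 = 1.6856

1.6856 s


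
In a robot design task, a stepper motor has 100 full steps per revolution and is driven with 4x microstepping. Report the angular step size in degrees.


step = 360/(100*4) = 360/400 = 0.9000

0.9000 degrees


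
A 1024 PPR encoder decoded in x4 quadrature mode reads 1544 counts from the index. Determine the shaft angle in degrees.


angle = counts * 360 / (PPR*4) = 1544 * 360 / 4096 = 135.7031

135.7031 degrees


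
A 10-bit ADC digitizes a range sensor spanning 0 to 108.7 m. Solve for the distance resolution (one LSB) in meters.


res = range / 2^n = 108.7/2^10 = 108.7/1024 = 0.1062

0.1062 m


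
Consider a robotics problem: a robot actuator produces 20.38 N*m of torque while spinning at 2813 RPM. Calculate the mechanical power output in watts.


omega = 2813 * 2*pi/60 = 294.576671 rad/s
P = tau * omega = 20.38 * 294.576671 = 6003.4726

6003.4726 W


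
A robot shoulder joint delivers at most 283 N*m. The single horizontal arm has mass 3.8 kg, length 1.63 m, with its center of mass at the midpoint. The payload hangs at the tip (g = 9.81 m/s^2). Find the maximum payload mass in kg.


tau_arm = m_arm*g*(L/2) = 3.8*9.81*1.63/2 = 30.3816 N*m
tau_payload = tau_max - tau_arm = 283 - 30.3816 = 252.6184
m_payload = tau_payload / (g*L) = 252.6184 / (9.81*1.63) = 15.7982

15.7982 kg


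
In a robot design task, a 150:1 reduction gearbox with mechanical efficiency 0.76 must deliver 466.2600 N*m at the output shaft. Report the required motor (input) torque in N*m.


tau_in = tau_out / (N * eta) = 466.2600 / (150 * 0.76) = 4.0900

4.0900 N*m


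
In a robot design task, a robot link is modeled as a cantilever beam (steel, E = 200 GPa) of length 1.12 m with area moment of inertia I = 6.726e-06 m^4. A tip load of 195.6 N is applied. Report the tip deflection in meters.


delta = F*L^3/(3*E*I) = 195.6*1.12^3/(3*2.000e+11*6.726e-06)
      = 274.8039168/4035600 = 6.8095e-05

6.8095e-05 m


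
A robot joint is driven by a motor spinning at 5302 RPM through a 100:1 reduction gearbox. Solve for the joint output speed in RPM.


omega_joint = omega_motor / N = 5302 / 100 = 53.0200

53.0200 RPM


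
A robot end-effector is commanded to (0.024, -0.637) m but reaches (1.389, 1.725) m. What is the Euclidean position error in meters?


dx = 1.389 - (0.024) = 1.3650, dy = 1.725 - (-0.637) = 2.3620
err = sqrt(1.863225 + 5.579044) = 2.7281

2.7281 m


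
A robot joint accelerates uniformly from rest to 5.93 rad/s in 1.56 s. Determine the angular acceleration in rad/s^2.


alpha = delta_omega / t = 5.93 / 1.56 = 3.8013

3.8013 rad/s^2


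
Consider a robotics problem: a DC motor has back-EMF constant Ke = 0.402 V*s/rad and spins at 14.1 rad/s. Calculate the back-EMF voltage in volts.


V_emf = Ke * omega = 0.402*14.1 = 5.6682

5.6682 V


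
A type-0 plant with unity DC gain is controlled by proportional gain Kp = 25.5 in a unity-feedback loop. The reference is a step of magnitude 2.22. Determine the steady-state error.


e_ss = R/(1 + Kp) = 2.22/(1 + 25.5) = 2.22/26.5000 = 0.0838

0.0838


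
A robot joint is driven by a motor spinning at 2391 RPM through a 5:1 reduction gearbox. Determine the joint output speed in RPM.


omega_joint = omega_motor / N = 2391 / 5 = 478.2000

478.2000 RPM


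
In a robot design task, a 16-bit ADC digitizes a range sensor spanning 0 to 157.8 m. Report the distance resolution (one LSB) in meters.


res = range / 2^n = 157.8/2^16 = 157.8/65536 = 0.0024

0.0024 m


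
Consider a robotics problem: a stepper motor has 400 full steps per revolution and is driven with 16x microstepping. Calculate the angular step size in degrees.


step = 360/(400*16) = 360/6400 = 0.0563

0.0563 degrees


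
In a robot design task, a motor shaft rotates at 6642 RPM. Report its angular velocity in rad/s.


omega = 6642 * 2*pi/60 = 695.5486

695.5486 rad/s


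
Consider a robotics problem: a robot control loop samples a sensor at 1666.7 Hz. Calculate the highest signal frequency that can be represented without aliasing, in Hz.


f_max = f_s/2 = 1666.7/2 = 833.3500

833.3500 Hz


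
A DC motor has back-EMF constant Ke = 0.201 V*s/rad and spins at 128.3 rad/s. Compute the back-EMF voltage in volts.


V_emf = Ke * omega = 0.201*128.3 = 25.7883

25.7883 V


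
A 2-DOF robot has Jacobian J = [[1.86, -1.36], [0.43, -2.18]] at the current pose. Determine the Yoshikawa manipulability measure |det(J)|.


det(J) = 1.86*-2.18 - (-1.36)*(0.43) = -3.4700
|det(J)| = 3.4700

3.4700


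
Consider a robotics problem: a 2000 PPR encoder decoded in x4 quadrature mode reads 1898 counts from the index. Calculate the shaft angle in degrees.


angle = counts * 360 / (PPR*4) = 1898 * 360 / 8000 = 85.4100

85.4100 degrees


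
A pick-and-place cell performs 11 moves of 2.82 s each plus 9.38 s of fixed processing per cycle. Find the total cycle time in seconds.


T = 11*2.82 + 9.38 = 40.4000

40.4000 s


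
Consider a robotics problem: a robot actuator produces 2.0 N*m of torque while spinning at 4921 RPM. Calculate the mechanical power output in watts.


omega = 4921 * 2*pi/60 = 515.325915 rad/s
P = tau * omega = 2.0 * 515.325915 = 1030.6518

1030.6518 W


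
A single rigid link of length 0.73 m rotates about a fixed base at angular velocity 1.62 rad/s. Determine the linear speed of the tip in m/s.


v = L*omega = 0.73 * 1.62 = 1.1826

1.1826 m/s


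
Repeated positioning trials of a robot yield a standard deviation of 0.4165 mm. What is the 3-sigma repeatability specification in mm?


repeatability = 3*sigma = 3*0.4165 = 1.2495

1.2495 mm


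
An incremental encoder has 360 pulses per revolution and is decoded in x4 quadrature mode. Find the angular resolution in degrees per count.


resolution = 360 / (PPR * 4) = 360 / 1440 = 0.2500

0.2500 degrees


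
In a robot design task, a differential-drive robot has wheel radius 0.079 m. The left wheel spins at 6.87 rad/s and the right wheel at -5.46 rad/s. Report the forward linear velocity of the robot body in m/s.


v = r*(wR + wL)/2 = 0.079*(-5.46 + 6.87)/2 = 0.0557

0.0557 m/s


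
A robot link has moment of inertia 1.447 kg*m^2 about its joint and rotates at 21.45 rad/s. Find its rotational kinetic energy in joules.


KE = (1/2)*I*omega^2 = 0.5*1.447*21.45^2 = 332.8842

332.8842 J


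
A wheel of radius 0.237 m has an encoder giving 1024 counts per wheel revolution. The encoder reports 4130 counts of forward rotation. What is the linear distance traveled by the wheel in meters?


revs = 4130/1024 = 4.033203
d = revs * 2*pi*r = 4.033203 * 2*pi*0.237 = 6.0059

6.0059 m


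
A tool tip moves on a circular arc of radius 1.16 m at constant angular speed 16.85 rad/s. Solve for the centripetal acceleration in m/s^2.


a_c = omega^2 * r = 16.85^2 * 1.16 = 329.3501

329.3501 m/s^2


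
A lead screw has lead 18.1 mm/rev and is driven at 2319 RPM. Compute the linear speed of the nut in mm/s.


v = lead * (RPM/60) = 18.1*2319/60 = 699.5650

699.5650 mm/s


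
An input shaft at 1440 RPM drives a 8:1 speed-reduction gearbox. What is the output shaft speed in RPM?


omega_out = omega_in / N = 1440 / 8 = 180.0000

180.0000 RPM


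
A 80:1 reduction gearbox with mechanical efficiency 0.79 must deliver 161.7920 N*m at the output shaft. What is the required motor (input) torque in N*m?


tau_in = tau_out / (N * eta) = 161.7920 / (80 * 0.79) = 2.5600

2.5600 N*m


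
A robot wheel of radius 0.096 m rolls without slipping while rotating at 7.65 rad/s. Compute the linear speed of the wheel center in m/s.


v = omega * r = 7.65 * 0.096 = 0.7344

0.7344 m/s


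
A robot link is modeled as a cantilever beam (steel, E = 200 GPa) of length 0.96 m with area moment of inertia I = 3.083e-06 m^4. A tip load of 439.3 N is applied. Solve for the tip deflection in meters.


delta = F*L^3/(3*E*I) = 439.3*0.96^3/(3*2.000e+11*3.083e-06)
      = 388.6645248/1849800 = 2.1011e-04

2.1011e-04 m


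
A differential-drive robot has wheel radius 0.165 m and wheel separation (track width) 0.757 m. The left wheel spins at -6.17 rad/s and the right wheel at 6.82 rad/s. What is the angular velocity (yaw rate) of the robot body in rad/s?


omega = r*(wR - wL)/L = 0.165*(6.82 - (-6.17))/0.757 = 2.8314

2.8314 rad/s


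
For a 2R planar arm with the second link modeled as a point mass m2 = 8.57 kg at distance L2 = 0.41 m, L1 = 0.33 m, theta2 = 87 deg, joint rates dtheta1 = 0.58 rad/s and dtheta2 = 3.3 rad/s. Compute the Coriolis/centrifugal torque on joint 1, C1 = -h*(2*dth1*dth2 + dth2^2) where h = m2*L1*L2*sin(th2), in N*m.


h = m2*L1*L2*sin(th2) = 8.57*0.33*0.41*sin(87 deg) = 1.157932
C1 = -h*(2*0.58*3.3 + 3.3^2) = -1.157932*14.7180 = -17.0424

-17.0424 N*m


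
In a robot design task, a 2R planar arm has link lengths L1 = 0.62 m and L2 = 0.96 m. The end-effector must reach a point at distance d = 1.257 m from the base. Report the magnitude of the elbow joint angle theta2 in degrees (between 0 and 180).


cos(th2) = (d^2 - L1^2 - L2^2)/(2*L1*L2) = (1.257^2 - 0.62^2 - 0.96^2)/(2*0.62*0.96) = 0.23021589
th2 = acos(0.23021589) = 76.6902 deg

76.6902 degrees


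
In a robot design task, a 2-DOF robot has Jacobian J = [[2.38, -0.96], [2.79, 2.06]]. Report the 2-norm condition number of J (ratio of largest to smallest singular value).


JJ^T eigenvalues: trace(JJ^T) = 18.6137, det(JJ^T) = det(J)^2 = 57.47459344
s_max^2 = (18.6137 + sqrt(116.57145393))/2 = 14.70526305
s_min^2 = (18.6137 - sqrt(116.57145393))/2 = 3.90843695
kappa = s_max/s_min = sqrt(14.70526305/3.90843695) = 1.9397

1.9397


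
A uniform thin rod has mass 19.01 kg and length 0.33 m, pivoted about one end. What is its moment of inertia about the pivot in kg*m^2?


I = (1/3)*m*L^2 = (1/3)*19.01*0.33^2 = 0.6901

0.6901 kg*m^2


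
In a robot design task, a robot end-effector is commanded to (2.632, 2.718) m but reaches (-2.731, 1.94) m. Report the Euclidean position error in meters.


dx = -2.731 - (2.632) = -5.3630, dy = 1.94 - (2.718) = -0.7780
err = sqrt(28.761769 + 0.605284) = 5.4191

5.4191 m


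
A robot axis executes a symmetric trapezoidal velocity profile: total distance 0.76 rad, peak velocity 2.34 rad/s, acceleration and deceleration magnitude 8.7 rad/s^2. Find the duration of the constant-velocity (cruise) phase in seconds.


t_acc = v/a = 0.268966 s, d_acc = v^2/(2a) = 0.314690 rad each
d_cruise = 0.76 - 2*0.314690 = 0.130620 rad
t_cruise = d_cruise/v = 0.130620/2.34 = 0.0558

0.0558 s


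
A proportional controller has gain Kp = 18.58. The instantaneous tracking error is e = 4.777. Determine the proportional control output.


u_P = Kp * e = 18.58 * 4.777 = 88.7567

88.7567


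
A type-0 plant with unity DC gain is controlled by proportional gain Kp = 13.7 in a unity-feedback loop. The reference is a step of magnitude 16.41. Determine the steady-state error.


e_ss = R/(1 + Kp) = 16.41/(1 + 13.7) = 16.41/14.7000 = 1.1163

1.1163


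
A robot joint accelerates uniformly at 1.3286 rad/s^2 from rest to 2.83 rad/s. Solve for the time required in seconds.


t = delta_omega / alpha = 2.83 / 1.3286 = 2.1301

2.1301 s


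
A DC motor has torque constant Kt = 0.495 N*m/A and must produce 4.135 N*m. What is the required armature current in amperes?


I = tau / Kt = 4.135/0.495 = 8.3535

8.3535 A


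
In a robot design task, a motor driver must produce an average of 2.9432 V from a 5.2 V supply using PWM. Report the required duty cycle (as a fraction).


D = V_avg/V_supply = 2.9432/5.2 = 0.5660

0.5660


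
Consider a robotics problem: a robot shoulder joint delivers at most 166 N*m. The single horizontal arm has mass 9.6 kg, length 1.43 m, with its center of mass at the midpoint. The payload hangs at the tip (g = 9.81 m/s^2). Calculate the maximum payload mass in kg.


tau_arm = m_arm*g*(L/2) = 9.6*9.81*1.43/2 = 67.3358 N*m
tau_payload = tau_max - tau_arm = 166 - 67.3358 = 98.6642
m_payload = tau_payload / (g*L) = 98.6642 / (9.81*1.43) = 7.0332

7.0332 kg


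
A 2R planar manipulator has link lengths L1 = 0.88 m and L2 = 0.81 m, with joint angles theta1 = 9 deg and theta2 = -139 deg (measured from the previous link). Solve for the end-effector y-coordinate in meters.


y = L1*sin(th1) + L2*sin(th1+th2) = 0.88*sin(9 deg) + 0.81*sin(-130 deg) = -0.4828

-0.4828 m


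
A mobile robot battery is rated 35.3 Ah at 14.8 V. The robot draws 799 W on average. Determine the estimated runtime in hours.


E = 35.3*14.8 = 522.4400 Wh
t = E/P = 522.4400/799 = 0.6539

0.6539 hours


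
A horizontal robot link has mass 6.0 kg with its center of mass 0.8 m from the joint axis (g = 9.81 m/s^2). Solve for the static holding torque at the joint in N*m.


tau = m*g*L = 6.0 * 9.81 * 0.8 = 47.0880

47.0880 N*m


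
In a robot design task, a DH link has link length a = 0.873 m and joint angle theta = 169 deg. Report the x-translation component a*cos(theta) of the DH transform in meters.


a*cos(theta) = 0.873*cos(169 deg) = -0.8570

-0.8570 m


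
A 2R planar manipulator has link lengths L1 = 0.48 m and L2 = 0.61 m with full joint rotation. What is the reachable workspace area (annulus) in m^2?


r_max = L1 + L2 = 1.0900, r_min = |L1 - L2| = 0.1300
A = pi*(r_max^2 - r_min^2) = pi*(1.1881 - 0.0169) = 3.6794

3.6794 m^2


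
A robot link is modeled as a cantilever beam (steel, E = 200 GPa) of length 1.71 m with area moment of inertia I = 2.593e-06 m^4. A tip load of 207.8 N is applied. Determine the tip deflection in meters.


delta = F*L^3/(3*E*I) = 207.8*1.71^3/(3*2.000e+11*2.593e-06)
      = 1039.0438458/1555800 = 6.6785e-04

6.6785e-04 m


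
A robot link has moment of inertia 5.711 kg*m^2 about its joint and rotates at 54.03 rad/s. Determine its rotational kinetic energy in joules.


KE = (1/2)*I*omega^2 = 0.5*5.711*54.03^2 = 8335.8924

8335.8924 J


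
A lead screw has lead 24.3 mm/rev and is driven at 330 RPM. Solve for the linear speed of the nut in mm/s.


v = lead * (RPM/60) = 24.3*330/60 = 133.6500

133.6500 mm/s


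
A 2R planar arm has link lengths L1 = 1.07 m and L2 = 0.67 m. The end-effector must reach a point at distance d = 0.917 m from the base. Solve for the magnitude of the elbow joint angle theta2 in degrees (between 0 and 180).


cos(th2) = (d^2 - L1^2 - L2^2)/(2*L1*L2) = (0.917^2 - 1.07^2 - 0.67^2)/(2*1.07*0.67) = -0.52511578
th2 = acos(-0.52511578) = 121.6760 deg

121.6760 degrees


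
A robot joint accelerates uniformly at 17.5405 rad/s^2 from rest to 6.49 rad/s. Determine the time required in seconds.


t = delta_omega / alpha = 6.49 / 17.5405 = 0.3700

0.3700 s


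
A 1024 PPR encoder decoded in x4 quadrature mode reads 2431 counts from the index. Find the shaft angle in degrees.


angle = counts * 360 / (PPR*4) = 2431 * 360 / 4096 = 213.6621

213.6621 degrees


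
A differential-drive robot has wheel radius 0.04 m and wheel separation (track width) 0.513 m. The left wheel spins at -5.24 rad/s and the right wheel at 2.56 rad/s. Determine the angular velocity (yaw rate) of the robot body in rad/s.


omega = r*(wR - wL)/L = 0.04*(2.56 - (-5.24))/0.513 = 0.6082

0.6082 rad/s


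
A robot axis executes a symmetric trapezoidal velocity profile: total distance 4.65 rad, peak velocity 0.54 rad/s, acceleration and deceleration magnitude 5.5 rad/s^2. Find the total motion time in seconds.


t_acc = v/a = 0.54/5.5 = 0.098182 s
d_acc = v^2/(2a) = 0.026509 rad (each ramp)
d_cruise = 4.65 - 2*0.026509 = 4.596982 rad
t_cruise = 4.596982/0.54 = 8.512930 s
t_total = 2*0.098182 + 8.512930 = 8.7093

8.7093 s


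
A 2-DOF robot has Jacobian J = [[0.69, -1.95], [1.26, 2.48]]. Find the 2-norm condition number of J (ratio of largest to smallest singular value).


JJ^T eigenvalues: trace(JJ^T) = 12.0166, det(JJ^T) = det(J)^2 = 17.37389124
s_max^2 = (12.0166 + sqrt(74.90311060))/2 = 10.33562916
s_min^2 = (12.0166 - sqrt(74.90311060))/2 = 1.68097084
kappa = s_max/s_min = sqrt(10.33562916/1.68097084) = 2.4796

2.4796


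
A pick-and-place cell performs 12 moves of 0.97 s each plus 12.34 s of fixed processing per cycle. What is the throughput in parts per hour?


T_cycle = 12*0.97 + 12.34 = 23.9800 s
rate = 3600/T = 150.1251

150.1251 parts/hour


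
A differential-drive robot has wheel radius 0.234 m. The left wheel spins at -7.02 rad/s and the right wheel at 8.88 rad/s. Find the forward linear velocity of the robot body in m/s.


v = r*(wR + wL)/2 = 0.234*(8.88 + -7.02)/2 = 0.2176

0.2176 m/s


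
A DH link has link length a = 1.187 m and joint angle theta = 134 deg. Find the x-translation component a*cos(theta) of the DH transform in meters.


a*cos(theta) = 1.187*cos(134 deg) = -0.8246

-0.8246 m


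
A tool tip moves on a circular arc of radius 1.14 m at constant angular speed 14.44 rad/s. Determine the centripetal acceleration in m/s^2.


a_c = omega^2 * r = 14.44^2 * 1.14 = 237.7055

237.7055 m/s^2


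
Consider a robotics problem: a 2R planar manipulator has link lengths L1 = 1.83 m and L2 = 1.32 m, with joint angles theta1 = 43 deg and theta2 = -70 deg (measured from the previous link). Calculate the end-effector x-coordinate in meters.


x = L1*cos(th1) + L2*cos(th1+th2) = 1.83*cos(43 deg) + 1.32*cos(-27 deg) = 2.5145

2.5145 m


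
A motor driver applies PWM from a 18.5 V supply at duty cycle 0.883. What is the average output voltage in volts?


V_avg = V_supply * D = 18.5*0.883 = 16.3355

16.3355 V


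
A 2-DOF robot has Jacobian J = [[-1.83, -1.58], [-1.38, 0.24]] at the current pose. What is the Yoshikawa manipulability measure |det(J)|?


det(J) = -1.83*0.24 - (-1.58)*(-1.38) = -2.6196
|det(J)| = 2.6196

2.6196


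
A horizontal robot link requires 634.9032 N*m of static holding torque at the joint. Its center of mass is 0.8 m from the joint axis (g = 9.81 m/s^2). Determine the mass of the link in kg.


m = tau / (g*L) = 634.9032 / (9.81 * 0.8) = 80.9000

80.9000 kg


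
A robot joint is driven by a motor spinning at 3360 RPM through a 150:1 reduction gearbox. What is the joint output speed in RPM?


omega_joint = omega_motor / N = 3360 / 150 = 22.4000

22.4000 RPM


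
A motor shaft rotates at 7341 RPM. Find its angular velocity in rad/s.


omega = 7341 * 2*pi/60 = 768.7477

768.7477 rad/s


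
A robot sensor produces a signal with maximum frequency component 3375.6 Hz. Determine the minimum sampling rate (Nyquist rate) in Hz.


f_s,min = 2*f_max = 2*3375.6 = 6751.2000

6751.2000 Hz


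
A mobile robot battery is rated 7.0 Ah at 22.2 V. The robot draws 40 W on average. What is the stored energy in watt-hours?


E = capacity * V = 7.0*22.2 = 155.4000

155.4000 Wh


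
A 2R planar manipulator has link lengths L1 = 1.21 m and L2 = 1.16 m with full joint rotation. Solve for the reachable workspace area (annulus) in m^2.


r_max = L1 + L2 = 2.3700, r_min = |L1 - L2| = 0.0500
A = pi*(r_max^2 - r_min^2) = pi*(5.6169 - 0.0025) = 17.6382

17.6382 m^2


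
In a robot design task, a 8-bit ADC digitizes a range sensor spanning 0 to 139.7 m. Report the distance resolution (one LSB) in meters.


res = range / 2^n = 139.7/2^8 = 139.7/256 = 0.5457

0.5457 m


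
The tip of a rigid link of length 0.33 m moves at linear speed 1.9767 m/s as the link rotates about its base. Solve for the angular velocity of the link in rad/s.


omega = v / L = 1.9767 / 0.33 = 5.9900

5.9900 rad/s


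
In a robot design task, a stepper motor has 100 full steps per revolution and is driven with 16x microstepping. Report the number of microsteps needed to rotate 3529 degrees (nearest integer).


step_size = 360/(100*16) = 360/1600 = 0.225000 deg
n = 3529/(360/1600) = 3529*1600/360 = 15684.4444 -> 15684

15684 steps


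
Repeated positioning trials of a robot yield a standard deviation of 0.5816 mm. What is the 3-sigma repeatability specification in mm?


repeatability = 3*sigma = 3*0.5816 = 1.7448

1.7448 mm


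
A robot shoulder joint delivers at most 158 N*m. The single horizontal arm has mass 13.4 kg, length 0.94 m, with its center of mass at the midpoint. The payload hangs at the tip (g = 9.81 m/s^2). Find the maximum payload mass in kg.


tau_arm = m_arm*g*(L/2) = 13.4*9.81*0.94/2 = 61.7834 N*m
tau_payload = tau_max - tau_arm = 158 - 61.7834 = 96.2166
m_payload = tau_payload / (g*L) = 96.2166 / (9.81*0.94) = 10.4341

10.4341 kg


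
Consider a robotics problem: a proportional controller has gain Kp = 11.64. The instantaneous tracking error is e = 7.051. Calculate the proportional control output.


u_P = Kp * e = 11.64 * 7.051 = 82.0736

82.0736


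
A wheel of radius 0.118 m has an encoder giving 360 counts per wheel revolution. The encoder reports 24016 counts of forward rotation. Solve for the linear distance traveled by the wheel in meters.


revs = 24016/360 = 66.711111
d = revs * 2*pi*r = 66.711111 * 2*pi*0.118 = 49.4607

49.4607 m


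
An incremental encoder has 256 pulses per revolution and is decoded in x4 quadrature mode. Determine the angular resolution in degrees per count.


resolution = 360 / (PPR * 4) = 360 / 1024 = 0.3516

0.3516 degrees


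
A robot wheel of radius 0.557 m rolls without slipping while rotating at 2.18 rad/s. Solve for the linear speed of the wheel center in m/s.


v = omega * r = 2.18 * 0.557 = 1.2143

1.2143 m/s


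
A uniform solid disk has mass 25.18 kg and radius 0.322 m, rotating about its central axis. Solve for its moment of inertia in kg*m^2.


I = (1/2)*m*R^2 = 0.5*25.18*0.322^2 = 1.3054

1.3054 kg*m^2


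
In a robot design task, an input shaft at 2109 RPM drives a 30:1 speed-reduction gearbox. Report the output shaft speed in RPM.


omega_out = omega_in / N = 2109 / 30 = 70.3000

70.3000 RPM


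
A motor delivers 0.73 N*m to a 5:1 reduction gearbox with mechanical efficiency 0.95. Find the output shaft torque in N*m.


tau_out = tau_in * N * eta = 0.73 * 5 * 0.95 = 3.4675

3.4675 N*m


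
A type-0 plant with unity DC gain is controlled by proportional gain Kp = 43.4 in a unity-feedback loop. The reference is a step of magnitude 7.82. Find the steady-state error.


e_ss = R/(1 + Kp) = 7.82/(1 + 43.4) = 7.82/44.4000 = 0.1761

0.1761


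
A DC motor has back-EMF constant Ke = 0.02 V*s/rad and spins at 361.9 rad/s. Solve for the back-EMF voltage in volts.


V_emf = Ke * omega = 0.02*361.9 = 7.2380

7.2380 V


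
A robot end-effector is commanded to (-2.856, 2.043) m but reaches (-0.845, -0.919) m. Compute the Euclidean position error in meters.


dx = -0.845 - (-2.856) = 2.0110, dy = -0.919 - (2.043) = -2.9620
err = sqrt(4.044121 + 8.773444) = 3.5802

3.5802 m


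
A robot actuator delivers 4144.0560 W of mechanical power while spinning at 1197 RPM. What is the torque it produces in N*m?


omega = 1197 * 2*pi/60 = 125.349547 rad/s
tau = P / omega = 4144.0560 / 125.349547 = 33.0600

33.0600 N*m


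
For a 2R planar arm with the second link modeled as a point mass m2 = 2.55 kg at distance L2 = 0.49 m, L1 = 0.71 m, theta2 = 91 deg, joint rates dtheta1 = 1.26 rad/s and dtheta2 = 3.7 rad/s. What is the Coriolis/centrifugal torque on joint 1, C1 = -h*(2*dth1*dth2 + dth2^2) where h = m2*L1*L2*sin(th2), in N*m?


h = m2*L1*L2*sin(th2) = 2.55*0.71*0.49*sin(91 deg) = 0.887010
C1 = -h*(2*1.26*3.7 + 3.7^2) = -0.887010*23.0140 = -20.4136

-20.4136 N*m


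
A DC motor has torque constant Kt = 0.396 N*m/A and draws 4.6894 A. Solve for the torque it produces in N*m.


tau = Kt * I = 0.396*4.6894 = 1.8570

1.8570 N*m


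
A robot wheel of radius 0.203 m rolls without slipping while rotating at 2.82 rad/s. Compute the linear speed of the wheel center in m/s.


v = omega * r = 2.82 * 0.203 = 0.5725

0.5725 m/s


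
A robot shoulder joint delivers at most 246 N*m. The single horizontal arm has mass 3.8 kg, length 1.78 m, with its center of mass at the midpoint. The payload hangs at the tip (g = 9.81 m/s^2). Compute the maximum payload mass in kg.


tau_arm = m_arm*g*(L/2) = 3.8*9.81*1.78/2 = 33.1774 N*m
tau_payload = tau_max - tau_arm = 246 - 33.1774 = 212.8226
m_payload = tau_payload / (g*L) = 212.8226 / (9.81*1.78) = 12.1879

12.1879 kg


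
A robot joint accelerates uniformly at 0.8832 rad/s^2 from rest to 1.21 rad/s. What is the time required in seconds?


t = delta_omega / alpha = 1.21 / 0.8832 = 1.3700

1.3700 s


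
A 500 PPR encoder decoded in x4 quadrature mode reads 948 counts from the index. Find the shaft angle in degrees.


angle = counts * 360 / (PPR*4) = 948 * 360 / 2000 = 170.6400

170.6400 degrees


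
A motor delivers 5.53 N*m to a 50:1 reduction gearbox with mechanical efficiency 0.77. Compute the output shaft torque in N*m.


tau_out = tau_in * N * eta = 5.53 * 50 * 0.77 = 212.9050

212.9050 N*m


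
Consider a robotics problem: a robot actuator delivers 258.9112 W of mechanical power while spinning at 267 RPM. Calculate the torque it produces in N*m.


omega = 267 * 2*pi/60 = 27.960175 rad/s
tau = P / omega = 258.9112 / 27.960175 = 9.2600

9.2600 N*m


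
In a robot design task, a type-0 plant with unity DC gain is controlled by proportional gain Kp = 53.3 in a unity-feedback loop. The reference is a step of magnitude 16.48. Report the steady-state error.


e_ss = R/(1 + Kp) = 16.48/(1 + 53.3) = 16.48/54.3000 = 0.3035

0.3035


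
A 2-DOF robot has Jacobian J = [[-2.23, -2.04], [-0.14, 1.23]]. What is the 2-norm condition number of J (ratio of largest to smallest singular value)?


JJ^T eigenvalues: trace(JJ^T) = 10.6670, det(JJ^T) = det(J)^2 = 9.17181225
s_max^2 = (10.6670 + sqrt(77.09764000))/2 = 9.72376309
s_min^2 = (10.6670 - sqrt(77.09764000))/2 = 0.94323691
kappa = s_max/s_min = sqrt(9.72376309/0.94323691) = 3.2108

3.2108


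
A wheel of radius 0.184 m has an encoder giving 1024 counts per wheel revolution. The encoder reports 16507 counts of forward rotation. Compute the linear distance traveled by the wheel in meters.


revs = 16507/1024 = 16.120117
d = revs * 2*pi*r = 16.120117 * 2*pi*0.184 = 18.6366

18.6366 m


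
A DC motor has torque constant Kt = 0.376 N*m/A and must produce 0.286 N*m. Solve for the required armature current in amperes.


I = tau / Kt = 0.286/0.376 = 0.7606

0.7606 A


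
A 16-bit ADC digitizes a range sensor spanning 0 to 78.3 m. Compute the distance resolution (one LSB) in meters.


res = range / 2^n = 78.3/2^16 = 78.3/65536 = 0.0012

0.0012 m


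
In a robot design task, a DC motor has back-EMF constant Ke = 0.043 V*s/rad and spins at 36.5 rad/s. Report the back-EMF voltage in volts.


V_emf = Ke * omega = 0.043*36.5 = 1.5695

1.5695 V


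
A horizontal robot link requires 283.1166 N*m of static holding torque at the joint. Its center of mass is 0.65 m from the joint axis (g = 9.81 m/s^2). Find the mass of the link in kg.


m = tau / (g*L) = 283.1166 / (9.81 * 0.65) = 44.4000

44.4000 kg


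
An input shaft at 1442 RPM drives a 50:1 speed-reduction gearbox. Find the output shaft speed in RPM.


omega_out = omega_in / N = 1442 / 50 = 28.8400

28.8400 RPM


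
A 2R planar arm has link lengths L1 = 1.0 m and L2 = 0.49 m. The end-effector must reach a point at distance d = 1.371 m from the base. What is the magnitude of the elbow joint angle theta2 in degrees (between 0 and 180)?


cos(th2) = (d^2 - L1^2 - L2^2)/(2*L1*L2) = (1.371^2 - 1.0^2 - 0.49^2)/(2*1.0*0.49) = 0.65259286
th2 = acos(0.65259286) = 49.2626 deg

49.2626 degrees


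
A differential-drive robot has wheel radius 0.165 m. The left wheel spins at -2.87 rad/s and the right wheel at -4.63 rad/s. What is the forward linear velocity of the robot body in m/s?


v = r*(wR + wL)/2 = 0.165*(-4.63 + -2.87)/2 = -0.6188

-0.6188 m/s


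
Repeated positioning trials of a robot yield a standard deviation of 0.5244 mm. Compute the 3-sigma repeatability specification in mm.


repeatability = 3*sigma = 3*0.5244 = 1.5732

1.5732 mm


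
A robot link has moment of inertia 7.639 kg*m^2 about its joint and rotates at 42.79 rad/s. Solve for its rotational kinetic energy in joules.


KE = (1/2)*I*omega^2 = 0.5*7.639*42.79^2 = 6993.4438

6993.4438 J


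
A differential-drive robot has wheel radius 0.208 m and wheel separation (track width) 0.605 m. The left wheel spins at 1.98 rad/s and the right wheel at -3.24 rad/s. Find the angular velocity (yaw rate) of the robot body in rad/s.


omega = r*(wR - wL)/L = 0.208*(-3.24 - (1.98))/0.605 = -1.7946

-1.7946 rad/s


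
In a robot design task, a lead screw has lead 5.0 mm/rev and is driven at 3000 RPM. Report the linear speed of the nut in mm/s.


v = lead * (RPM/60) = 5.0*3000/60 = 250.0000

250.0000 mm/s


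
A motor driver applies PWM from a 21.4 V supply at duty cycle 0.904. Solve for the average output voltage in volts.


V_avg = V_supply * D = 21.4*0.904 = 19.3456

19.3456 V


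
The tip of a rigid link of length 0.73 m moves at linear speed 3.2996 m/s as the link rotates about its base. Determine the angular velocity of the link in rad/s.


omega = v / L = 3.2996 / 0.73 = 4.5200

4.5200 rad/s


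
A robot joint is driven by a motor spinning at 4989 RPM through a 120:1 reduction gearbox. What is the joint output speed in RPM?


omega_joint = omega_motor / N = 4989 / 120 = 41.5750

41.5750 RPM


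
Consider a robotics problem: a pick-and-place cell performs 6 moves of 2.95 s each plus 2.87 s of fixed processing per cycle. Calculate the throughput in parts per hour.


T_cycle = 6*2.95 + 2.87 = 20.5700 s
rate = 3600/T = 175.0122

175.0122 parts/hour


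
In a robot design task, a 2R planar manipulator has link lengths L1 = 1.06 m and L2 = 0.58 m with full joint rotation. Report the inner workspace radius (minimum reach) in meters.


r_min = |L1 - L2| = |1.06 - 0.58| = 0.4800

0.4800 m


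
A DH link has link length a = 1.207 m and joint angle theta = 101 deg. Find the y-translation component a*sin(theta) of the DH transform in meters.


a*sin(theta) = 1.207*sin(101 deg) = 1.1848

1.1848 m


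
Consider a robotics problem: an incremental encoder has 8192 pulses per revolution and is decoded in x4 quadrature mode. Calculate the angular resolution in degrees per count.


resolution = 360 / (PPR * 4) = 360 / 32768 = 0.0110

0.0110 degrees


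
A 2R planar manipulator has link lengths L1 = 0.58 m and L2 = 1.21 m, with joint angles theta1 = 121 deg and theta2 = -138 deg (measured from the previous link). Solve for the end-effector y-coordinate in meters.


y = L1*sin(th1) + L2*sin(th1+th2) = 0.58*sin(121 deg) + 1.21*sin(-17 deg) = 0.1434

0.1434 m


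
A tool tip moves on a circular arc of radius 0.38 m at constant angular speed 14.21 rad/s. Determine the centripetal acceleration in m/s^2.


a_c = omega^2 * r = 14.21^2 * 0.38 = 76.7312

76.7312 m/s^2


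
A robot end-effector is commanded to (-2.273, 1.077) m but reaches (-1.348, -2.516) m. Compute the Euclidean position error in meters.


dx = -1.348 - (-2.273) = 0.9250, dy = -2.516 - (1.077) = -3.5930
err = sqrt(0.855625 + 12.909649) = 3.7102

3.7102 m


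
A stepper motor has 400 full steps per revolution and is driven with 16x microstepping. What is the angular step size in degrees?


step = 360/(400*16) = 360/6400 = 0.0563

0.0563 degrees


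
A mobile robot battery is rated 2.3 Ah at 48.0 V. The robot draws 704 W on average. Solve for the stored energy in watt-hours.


E = capacity * V = 2.3*48.0 = 110.4000

110.4000 Wh


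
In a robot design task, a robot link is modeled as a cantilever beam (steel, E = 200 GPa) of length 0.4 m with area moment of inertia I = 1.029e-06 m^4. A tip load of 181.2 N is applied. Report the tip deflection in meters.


delta = F*L^3/(3*E*I) = 181.2*0.4^3/(3*2.000e+11*1.029e-06)
      = 11.5968/617400 = 1.8783e-05

1.8783e-05 m


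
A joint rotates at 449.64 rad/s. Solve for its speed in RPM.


RPM = 449.64 * 60/(2*pi) = 4293.7457

4293.7457 RPM


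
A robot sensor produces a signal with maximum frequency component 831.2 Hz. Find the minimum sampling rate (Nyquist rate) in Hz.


f_s,min = 2*f_max = 2*831.2 = 1662.4000

1662.4000 Hz


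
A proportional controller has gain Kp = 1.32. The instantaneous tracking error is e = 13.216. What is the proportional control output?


u_P = Kp * e = 1.32 * 13.216 = 17.4451

17.4451


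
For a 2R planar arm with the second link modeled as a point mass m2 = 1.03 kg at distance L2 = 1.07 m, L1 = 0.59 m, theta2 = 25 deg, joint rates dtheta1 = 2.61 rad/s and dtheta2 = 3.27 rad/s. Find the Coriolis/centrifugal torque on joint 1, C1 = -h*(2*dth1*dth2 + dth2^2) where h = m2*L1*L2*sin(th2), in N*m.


h = m2*L1*L2*sin(th2) = 1.03*0.59*1.07*sin(25 deg) = 0.274803
C1 = -h*(2*2.61*3.27 + 3.27^2) = -0.274803*27.7623 = -7.6292

-7.6292 N*m


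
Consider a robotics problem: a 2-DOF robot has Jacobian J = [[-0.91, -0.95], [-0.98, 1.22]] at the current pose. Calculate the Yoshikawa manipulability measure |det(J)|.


det(J) = -0.91*1.22 - (-0.95)*(-0.98) = -2.0412
|det(J)| = 2.0412

2.0412


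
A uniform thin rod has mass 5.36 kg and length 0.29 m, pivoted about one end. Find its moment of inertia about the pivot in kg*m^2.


I = (1/3)*m*L^2 = (1/3)*5.36*0.29^2 = 0.1503

0.1503 kg*m^2


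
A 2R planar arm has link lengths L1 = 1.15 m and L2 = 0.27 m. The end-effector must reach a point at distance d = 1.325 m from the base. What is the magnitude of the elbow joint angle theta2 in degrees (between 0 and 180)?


cos(th2) = (d^2 - L1^2 - L2^2)/(2*L1*L2) = (1.325^2 - 1.15^2 - 0.27^2)/(2*1.15*0.27) = 0.58007246
th2 = acos(0.58007246) = 54.5444 deg

54.5444 degrees
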